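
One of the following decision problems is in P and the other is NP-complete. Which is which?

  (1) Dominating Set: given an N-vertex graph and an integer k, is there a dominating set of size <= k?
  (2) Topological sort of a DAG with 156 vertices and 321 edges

(1) is NP-complete: reduces from Set Cover (with k part of the input).
(2) is P: DFS-based topological sort runs in O(V+E).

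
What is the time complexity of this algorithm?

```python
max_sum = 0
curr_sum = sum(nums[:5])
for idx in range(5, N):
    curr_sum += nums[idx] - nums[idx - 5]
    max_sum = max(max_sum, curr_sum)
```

Time complexity: O(n).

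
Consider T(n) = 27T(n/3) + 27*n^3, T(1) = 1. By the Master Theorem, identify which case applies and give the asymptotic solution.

a=27, b=3, f(n)=27*n^3.
log_3(27) = 3, so n^(log_b(a)) = n^3.
f(n) = Theta(n^3), so Case 2 applies.
T(n) = Theta(n^3 log n).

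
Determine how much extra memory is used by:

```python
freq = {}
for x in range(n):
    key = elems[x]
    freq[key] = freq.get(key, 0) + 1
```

Space complexity: O(n).
Auxiliary storage grows linearly with the input size n in the worst case.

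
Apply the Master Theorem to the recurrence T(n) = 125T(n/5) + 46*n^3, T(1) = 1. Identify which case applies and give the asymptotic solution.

a=125, b=5, f(n)=46*n^3.
log_5(125) = 3, so n^(log_b(a)) = n^3.
f(n) = Theta(n^3), so Case 2 applies.
T(n) = Theta(n^3 log n).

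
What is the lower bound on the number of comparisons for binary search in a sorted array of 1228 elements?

With 1228 possible positions, we need at least ceil(log_2(1228)) = 11 comparisons. Each comparison splits the remaining candidates by at most half.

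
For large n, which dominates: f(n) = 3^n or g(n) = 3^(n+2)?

f(n) = 3^n and g(n) = 3^(n+2) are Theta of each other: 3^(n+2) = 3^2 * 3^n = Theta(3^n).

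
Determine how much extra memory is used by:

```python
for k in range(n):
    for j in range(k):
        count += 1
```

Space complexity: O(1).
Only a constant amount of auxiliary storage is used; nothing grows with n.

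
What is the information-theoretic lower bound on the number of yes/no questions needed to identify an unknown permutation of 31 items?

There are 31! = 8222838654177922817725562880000000 permutations. Each yes/no question gives at most 1 bit, so at least ceil(log_2(8222838654177922817725562880000000)) = 113 questions are needed.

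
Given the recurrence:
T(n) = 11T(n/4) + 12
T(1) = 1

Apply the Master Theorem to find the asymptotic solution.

a=11, b=4, f(n)=12. log_4(11) = 1.73. Case 1 of Master Theorem: T(n) = O(n^1.73).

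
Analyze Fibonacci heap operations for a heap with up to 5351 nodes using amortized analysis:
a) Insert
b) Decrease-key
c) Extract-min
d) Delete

Fibonacci heaps use lazy consolidation. Potential function Phi = t + 2m (t = number of trees, m = marked nodes).
- Insert: O(1) actual, Delta Phi = +1 (one new tree) => O(1) amortized.
- Decrease-key: with c cascading cuts, actual cost is O(c); Delta Phi <= c - 2(c-1) + 2 = 4 - c (c new trees; >= c-1 marks cleared; <= 1 new mark). Amortized O(c) + (4 - c) = O(1).
- Extract-min: O(D(n) + t) actual; consolidation drops t to <= D(n)+1, so Delta Phi pays for the t term. D(n) = O(log n) for n = 5351 => O(log n) amortized.
- Delete: decrease-key to -inf then extract-min = O(log n).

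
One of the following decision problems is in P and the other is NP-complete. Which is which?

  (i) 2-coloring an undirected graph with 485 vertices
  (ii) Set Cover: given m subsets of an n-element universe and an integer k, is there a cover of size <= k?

(i) is P: 2-coloring is bipartiteness testing via BFS, O(V+E).
(ii) is NP-complete: one of Karp's 21 NP-complete problems (with k part of the input).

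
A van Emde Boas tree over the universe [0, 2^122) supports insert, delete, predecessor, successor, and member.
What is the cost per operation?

vEB recursively partitions [0, 5316911983139663491615228241121378304) into sqrt(u) clusters of size sqrt(u). Each operation recurses into either one cluster or the summary, never both: T(u) = T(sqrt(u)) + O(1) => T(u) = O(log log u) = O(log 122). This is worst-case, not just amortized.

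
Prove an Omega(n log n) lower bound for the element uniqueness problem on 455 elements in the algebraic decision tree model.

In the algebraic decision tree model, element uniqueness on 455 elements is equivalent to determining which cell of an arrangement of C(455,2) = 103285 hyperplanes x_i = x_j contains the input point. Ben-Or's theorem shows this requires Omega(n log n).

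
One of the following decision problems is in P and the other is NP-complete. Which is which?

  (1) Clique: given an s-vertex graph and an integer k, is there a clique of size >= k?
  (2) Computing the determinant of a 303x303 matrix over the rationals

(1) is NP-complete: complement of Independent Set / Vertex Cover (with k part of the input).
(2) is P: Gaussian elimination runs in O(n^3).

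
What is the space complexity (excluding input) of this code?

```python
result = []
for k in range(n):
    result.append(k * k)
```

Space complexity: O(n).
Auxiliary storage grows linearly with the input size n in the worst case.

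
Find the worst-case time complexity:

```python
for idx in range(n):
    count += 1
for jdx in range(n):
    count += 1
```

Time complexity: O(n).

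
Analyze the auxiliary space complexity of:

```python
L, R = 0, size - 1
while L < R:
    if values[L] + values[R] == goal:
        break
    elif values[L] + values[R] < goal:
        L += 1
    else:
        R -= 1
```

Space complexity: O(1).
Only a constant amount of auxiliary storage is used; nothing grows with n.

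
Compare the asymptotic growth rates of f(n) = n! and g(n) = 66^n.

f(n) = n! grows faster: n!/66^n -> infinity by Stirling.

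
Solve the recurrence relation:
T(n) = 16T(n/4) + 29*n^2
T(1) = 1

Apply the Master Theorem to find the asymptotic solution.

a=16, b=4, f(n)=29*n^2. log_4(16) = 2. Case 2: T(n) = O(n^2 log n).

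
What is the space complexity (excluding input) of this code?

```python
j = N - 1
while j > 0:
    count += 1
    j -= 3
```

Space complexity: O(1).
Only a constant amount of auxiliary storage is used; nothing grows with n.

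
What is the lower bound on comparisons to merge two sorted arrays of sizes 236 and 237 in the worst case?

Adversary: with |236 - 237| <= 1 the inputs can be fully interleaved so that every adjacent pair in the merged output comes from different arrays. Then each of the 472 adjacent pairs must be directly compared, or the algorithm cannot determine their relative order. Standard merge meets this bound.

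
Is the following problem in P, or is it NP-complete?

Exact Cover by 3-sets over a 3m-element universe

This problem is NP-complete: one of Karp's 21 NP-complete problems.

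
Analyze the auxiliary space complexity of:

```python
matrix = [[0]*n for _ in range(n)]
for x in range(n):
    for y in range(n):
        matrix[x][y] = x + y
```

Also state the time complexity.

Space complexity: O(n^2).
A 2D structure of size n x n is allocated.
Time complexity: O(n^2).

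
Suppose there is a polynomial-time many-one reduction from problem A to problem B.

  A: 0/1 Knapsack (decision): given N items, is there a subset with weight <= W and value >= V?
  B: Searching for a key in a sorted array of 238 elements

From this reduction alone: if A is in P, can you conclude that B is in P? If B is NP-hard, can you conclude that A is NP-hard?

A poly-time reduction A <=_p B transfers tractability DOWN (B easy => A easy) and hardness UP (A hard => B hard), not the reverse.
From A in P, the reduction alone does NOT give B in P: any problem in P trivially reduces to SAT, yet SAT is not known to be in P.
From B NP-hard, the reduction alone does NOT give A NP-hard: again, easy problems reduce to hard ones.
(Here in fact A is NP-complete and B is in P, so no such reduction is known -- its existence would imply P = NP; the analysis concerns only what the assumed reduction would or would not let you conclude.)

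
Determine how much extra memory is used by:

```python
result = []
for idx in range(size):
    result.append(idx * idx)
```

Space complexity: O(n).
Auxiliary storage grows linearly with the input size n in the worst case.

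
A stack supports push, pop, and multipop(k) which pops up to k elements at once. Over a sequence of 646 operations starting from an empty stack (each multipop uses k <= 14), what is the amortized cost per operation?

Each element is pushed exactly once and popped at most once (whether by pop or as part of a multipop). So the total number of individual pops over the whole sequence is at most the number of pushes, which is at most 646. Total work <= 2 * 646, hence O(1) amortized per operation.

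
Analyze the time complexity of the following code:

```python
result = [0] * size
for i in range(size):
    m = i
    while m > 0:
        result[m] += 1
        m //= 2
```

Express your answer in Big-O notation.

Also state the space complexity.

Time complexity: O(n log n).
Space complexity: O(n).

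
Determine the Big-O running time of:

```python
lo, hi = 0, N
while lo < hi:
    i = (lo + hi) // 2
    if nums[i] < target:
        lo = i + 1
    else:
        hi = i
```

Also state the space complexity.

Time complexity: O(log n).
Space complexity: O(1).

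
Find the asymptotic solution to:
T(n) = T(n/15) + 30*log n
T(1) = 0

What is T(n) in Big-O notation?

Each of the log_15(n) levels adds O(log n). T(n) = O(log^2 n).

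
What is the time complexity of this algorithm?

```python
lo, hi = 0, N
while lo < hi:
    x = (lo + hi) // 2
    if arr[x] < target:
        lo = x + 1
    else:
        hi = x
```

Time complexity: O(log n).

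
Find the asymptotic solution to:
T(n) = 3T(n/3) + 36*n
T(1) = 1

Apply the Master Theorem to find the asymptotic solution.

a=3, b=3, f(n)=36*n. log_3(3) = 1. Case 2: T(n) = O(n log n).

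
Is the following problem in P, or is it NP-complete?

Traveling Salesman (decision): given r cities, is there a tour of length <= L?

This problem is NP-complete: reduces from Hamiltonian Cycle.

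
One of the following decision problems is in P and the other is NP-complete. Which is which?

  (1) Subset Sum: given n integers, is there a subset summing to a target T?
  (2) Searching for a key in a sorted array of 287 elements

(1) is NP-complete: one of Karp's 21 NP-complete problems.
(2) is P: binary search runs in O(log n).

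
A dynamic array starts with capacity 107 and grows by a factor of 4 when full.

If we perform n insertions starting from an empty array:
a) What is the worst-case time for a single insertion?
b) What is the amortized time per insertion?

(a) Worst-case single insertion: O(n) -- when the array is full at capacity c, the resize copies all c elements, and c can be Theta(n).
(b) Resizes happen at sizes 107, 428, 1712, ... Total copy cost for n insertions: 107 + 428 + ... = O(n) (geometric series with ratio 1/4). Amortized cost per insertion: O(n)/n = O(1).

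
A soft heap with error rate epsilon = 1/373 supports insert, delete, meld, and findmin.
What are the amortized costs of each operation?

Soft heaps (Chazelle) allow up to an epsilon = 1/373 fraction of elements to have corrupted (raised) keys. Insert is O(log(1/epsilon)) = O(log 373) amortized -- the structure maintains heap-ordered binary trees of rank bounded by O(log(1/epsilon)). Meld concatenates root lists: O(1) amortized. Delete and findmin are O(1) amortized.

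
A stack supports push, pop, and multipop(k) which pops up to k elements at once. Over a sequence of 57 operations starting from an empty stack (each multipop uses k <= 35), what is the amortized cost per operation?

Each element is pushed exactly once and popped at most once (whether by pop or as part of a multipop). So the total number of individual pops over the whole sequence is at most the number of pushes, which is at most 57. Total work <= 2 * 57, hence O(1) amortized per operation.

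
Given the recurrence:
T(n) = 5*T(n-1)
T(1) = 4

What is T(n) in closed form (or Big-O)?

Each step multiplies by 5. T(n) = T(1)*5^(n-1) = 4*5^(n-1).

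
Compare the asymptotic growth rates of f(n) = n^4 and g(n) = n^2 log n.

f(n) = n^4 grows faster: n^4 / (n^2 log n) = n^2/log n -> infinity.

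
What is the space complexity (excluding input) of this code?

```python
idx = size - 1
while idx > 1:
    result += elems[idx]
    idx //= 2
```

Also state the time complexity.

Space complexity: O(1).
Only a constant amount of auxiliary storage is used; nothing grows with n.
Time complexity: O(log n).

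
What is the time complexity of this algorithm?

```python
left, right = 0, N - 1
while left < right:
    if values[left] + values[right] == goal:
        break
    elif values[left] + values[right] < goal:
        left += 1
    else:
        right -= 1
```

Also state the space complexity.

Time complexity: O(n).
Space complexity: O(1).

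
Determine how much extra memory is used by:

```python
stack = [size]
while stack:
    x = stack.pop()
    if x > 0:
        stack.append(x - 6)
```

Space complexity: O(1).
Only a constant amount of auxiliary storage is used; nothing grows with n.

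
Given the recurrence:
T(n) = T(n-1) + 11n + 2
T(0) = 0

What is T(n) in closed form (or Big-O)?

Dominant term in sum is 11*sum(i, i=1..n) = 11*n*(n+1)/2 = O(n^2).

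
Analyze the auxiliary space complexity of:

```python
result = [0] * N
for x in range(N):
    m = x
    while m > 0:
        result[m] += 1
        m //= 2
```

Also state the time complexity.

Space complexity: O(n).
Auxiliary storage grows linearly with the input size n in the worst case.
Time complexity: O(n log n).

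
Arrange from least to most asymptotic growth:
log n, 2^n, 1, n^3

Ordered by growth rate: 1 < log n < n^3 < 2^n.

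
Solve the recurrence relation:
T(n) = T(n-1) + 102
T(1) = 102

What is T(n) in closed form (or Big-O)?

Unrolling: T(n) = T(n-1) + 102 = T(n-2) + 2*102 = ... = T(1) + (n-1)*102 = 102 + (n-1)*102 = 102n.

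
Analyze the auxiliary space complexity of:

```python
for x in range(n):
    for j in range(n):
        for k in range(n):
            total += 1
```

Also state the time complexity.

Space complexity: O(1).
Only a constant amount of auxiliary storage is used; nothing grows with n.
Time complexity: O(n^3).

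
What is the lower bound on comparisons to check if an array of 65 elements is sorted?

To verify 65 elements are sorted, we must compare each consecutive pair. Skipping any pair allows an adversary to swap them. Therefore 64 comparisons are necessary and sufficient.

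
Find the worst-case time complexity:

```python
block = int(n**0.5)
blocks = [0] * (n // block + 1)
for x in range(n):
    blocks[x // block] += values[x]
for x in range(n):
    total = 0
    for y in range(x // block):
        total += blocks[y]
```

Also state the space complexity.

Time complexity: O(n * sqrt(n)).
Space complexity: O(sqrt(n)).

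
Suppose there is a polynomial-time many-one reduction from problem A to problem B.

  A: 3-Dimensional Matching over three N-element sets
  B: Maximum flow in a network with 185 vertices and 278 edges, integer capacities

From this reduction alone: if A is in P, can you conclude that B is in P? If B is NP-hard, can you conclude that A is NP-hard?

A poly-time reduction A <=_p B transfers tractability DOWN (B easy => A easy) and hardness UP (A hard => B hard), not the reverse.
From A in P, the reduction alone does NOT give B in P: any problem in P trivially reduces to SAT, yet SAT is not known to be in P.
From B NP-hard, the reduction alone does NOT give A NP-hard: again, easy problems reduce to hard ones.
(Here in fact A is NP-complete and B is in P, so no such reduction is known -- its existence would imply P = NP; the analysis concerns only what the assumed reduction would or would not let you conclude.)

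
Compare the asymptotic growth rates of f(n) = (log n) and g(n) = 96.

f(n) = (log n) grows faster: any unbounded function dominates a constant.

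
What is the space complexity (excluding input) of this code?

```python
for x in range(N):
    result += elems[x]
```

Space complexity: O(1).
Only a constant amount of auxiliary storage is used; nothing grows with n.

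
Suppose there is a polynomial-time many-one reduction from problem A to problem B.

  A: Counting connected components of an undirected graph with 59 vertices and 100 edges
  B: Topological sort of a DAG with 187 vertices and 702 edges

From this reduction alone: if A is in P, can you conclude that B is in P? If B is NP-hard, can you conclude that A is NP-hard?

A poly-time reduction A <=_p B transfers tractability DOWN (B easy => A easy) and hardness UP (A hard => B hard), not the reverse.
From A in P, the reduction alone does NOT give B in P: any problem in P trivially reduces to SAT, yet SAT is not known to be in P.
From B NP-hard, the reduction alone does NOT give A NP-hard: again, easy problems reduce to hard ones.
(Here in fact A is P and B is P.)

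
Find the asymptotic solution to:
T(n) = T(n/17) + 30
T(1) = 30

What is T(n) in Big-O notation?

Each step divides n by 17 and adds 30. After log_17(n) steps, T(n) = O(log n).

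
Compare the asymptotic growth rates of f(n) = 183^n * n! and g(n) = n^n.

f(n) = 183^n * n! grows faster: by Stirling n! ~ sqrt(2 pi n)(n/e)^n, so 183^n n! / n^n ~ (183/e)^n sqrt(2 pi n) -> infinity since 183/e > 1.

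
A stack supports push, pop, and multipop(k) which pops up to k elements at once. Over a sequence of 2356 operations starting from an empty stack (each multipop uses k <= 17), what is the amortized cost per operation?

Each element is pushed exactly once and popped at most once (whether by pop or as part of a multipop). So the total number of individual pops over the whole sequence is at most the number of pushes, which is at most 2356. Total work <= 2 * 2356, hence O(1) amortized per operation.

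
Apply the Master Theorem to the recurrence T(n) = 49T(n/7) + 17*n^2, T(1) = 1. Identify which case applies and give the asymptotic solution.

a=49, b=7, f(n)=17*n^2.
log_7(49) = 2, so n^(log_b(a)) = n^2.
f(n) = Theta(n^2), so Case 2 applies.
T(n) = Theta(n^2 log n).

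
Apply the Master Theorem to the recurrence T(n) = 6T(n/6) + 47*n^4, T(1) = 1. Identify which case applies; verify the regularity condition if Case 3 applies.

a=6, b=6, f(n)=47*n^4.
log_6(6) = 1 < 4.
f(n) = Omega(n^(1+epsilon)) for some epsilon > 0, so Case 3 is the candidate.
Regularity: a*f(n/b) = 6*47*(n/6)^4 = (6/1296)*47*n^4 <= c*f(n) with c = 6/1296 < 1. Satisfied.
Case 3: T(n) = Theta(n^4).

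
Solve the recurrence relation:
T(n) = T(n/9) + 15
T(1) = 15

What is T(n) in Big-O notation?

Each step divides n by 9 and adds 15. After log_9(n) steps, T(n) = O(log n).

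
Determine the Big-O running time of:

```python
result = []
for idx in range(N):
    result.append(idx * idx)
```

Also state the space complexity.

Time complexity: O(n).
Space complexity: O(n).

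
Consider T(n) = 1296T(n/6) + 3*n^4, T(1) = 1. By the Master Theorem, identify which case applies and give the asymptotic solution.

a=1296, b=6, f(n)=3*n^4.
log_6(1296) = 4, so n^(log_b(a)) = n^4.
f(n) = Theta(n^4), so Case 2 applies.
T(n) = Theta(n^4 log n).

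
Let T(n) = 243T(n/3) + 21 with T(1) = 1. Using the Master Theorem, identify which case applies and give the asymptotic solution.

a=243, b=3, f(n)=21.
log_3(243) = 5 > 0.
Since f(n) = O(n^0) is polynomially smaller than n^5, Case 1 applies.
T(n) = Theta(n^5).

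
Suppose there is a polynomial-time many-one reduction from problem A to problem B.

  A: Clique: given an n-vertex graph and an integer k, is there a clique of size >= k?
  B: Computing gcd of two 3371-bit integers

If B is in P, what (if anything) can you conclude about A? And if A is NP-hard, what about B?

A poly-time reduction A <=_p B means any A-instance can be transformed to a B-instance in poly time.
If B is in P: compose the reduction with B's poly-time algorithm to solve A in poly time, so A is in P.
If A is NP-hard: every NP problem reduces to A, which reduces to B; composing reductions, every NP problem reduces to B, so B is NP-hard.
(Here in fact A is NP-complete and B is in P, so no such reduction is known -- its existence would imply P = NP; the analysis concerns only what the assumed reduction would or would not let you conclude.)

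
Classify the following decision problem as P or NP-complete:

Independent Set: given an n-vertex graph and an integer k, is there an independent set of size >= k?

This problem is NP-complete: complement of Clique (with k part of the input).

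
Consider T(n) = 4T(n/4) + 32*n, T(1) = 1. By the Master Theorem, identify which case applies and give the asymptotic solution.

a=4, b=4, f(n)=32*n.
log_4(4) = 1, so n^(log_b(a)) = n.
f(n) = Theta(n), so Case 2 applies.
T(n) = Theta(n log n).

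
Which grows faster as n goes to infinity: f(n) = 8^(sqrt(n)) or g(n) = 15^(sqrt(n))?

g(n) = 15^(sqrt(n)) grows faster: ratio is (15/8)^(sqrt(n)) -> infinity since 15/8 > 1.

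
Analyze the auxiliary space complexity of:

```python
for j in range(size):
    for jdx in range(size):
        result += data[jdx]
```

Space complexity: O(1).
Only a constant amount of auxiliary storage is used; nothing grows with n.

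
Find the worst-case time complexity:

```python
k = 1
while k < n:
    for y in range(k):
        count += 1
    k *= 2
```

Time complexity: O(n).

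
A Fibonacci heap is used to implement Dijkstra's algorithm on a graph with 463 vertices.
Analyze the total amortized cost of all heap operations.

Dijkstra performs 463 insert, 463 extract-min, and at most E decrease-key operations. With Fibonacci heap: insert O(1) amortized, extract-min O(log n) amortized, decrease-key O(1) amortized. Total with n = 463: O(n * 1 + n * log n + E * 1) = O(n log n + E).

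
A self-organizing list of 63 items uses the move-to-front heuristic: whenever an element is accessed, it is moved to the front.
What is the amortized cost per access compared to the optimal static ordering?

With potential Phi = number of inversions between the MTF list and the optimal static list (at most C(63,2)), each access has amortized cost at most 2 * (cost under optimal static ordering). This is the move-to-front 2-competitiveness result.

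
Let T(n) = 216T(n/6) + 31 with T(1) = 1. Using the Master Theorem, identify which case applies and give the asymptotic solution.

a=216, b=6, f(n)=31.
log_6(216) = 3 > 0.
Since f(n) = O(n^0) is polynomially smaller than n^3, Case 1 applies.
T(n) = Theta(n^3).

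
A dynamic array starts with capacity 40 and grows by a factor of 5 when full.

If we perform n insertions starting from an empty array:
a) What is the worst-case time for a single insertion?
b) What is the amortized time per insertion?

(a) Worst-case single insertion: O(n) -- when the array is full at capacity c, the resize copies all c elements, and c can be Theta(n).
(b) Resizes happen at sizes 40, 200, 1000, ... Total copy cost for n insertions: 40 + 200 + ... = O(n) (geometric series with ratio 1/5). Amortized cost per insertion: O(n)/n = O(1).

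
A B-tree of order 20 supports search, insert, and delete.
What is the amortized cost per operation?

B-tree of order 20 has height O(log_20 n). Each operation traverses the tree height. Splits during insert and merges during delete are O(1) each and occur at most once per level. Total cost per operation: O(log_20 n).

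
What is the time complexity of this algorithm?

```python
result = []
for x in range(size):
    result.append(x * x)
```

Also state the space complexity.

Time complexity: O(n).
Space complexity: O(n).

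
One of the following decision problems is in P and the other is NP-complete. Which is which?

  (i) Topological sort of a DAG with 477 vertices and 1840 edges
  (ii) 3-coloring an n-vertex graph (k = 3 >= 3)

(i) is P: DFS-based topological sort runs in O(V+E).
(ii) is NP-complete: graph k-coloring for k>=3 is NP-complete by reduction from 3-SAT.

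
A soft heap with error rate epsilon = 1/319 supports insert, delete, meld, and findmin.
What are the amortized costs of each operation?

Soft heaps (Chazelle) allow up to an epsilon = 1/319 fraction of elements to have corrupted (raised) keys. Insert is O(log(1/epsilon)) = O(log 319) amortized -- the structure maintains heap-ordered binary trees of rank bounded by O(log(1/epsilon)). Meld concatenates root lists: O(1) amortized. Delete and findmin are O(1) amortized.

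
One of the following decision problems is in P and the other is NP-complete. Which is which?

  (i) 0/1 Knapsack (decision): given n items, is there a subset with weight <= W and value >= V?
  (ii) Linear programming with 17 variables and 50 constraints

(i) is NP-complete: reduces from Subset Sum.
(ii) is P: the ellipsoid and interior-point methods run in polynomial time.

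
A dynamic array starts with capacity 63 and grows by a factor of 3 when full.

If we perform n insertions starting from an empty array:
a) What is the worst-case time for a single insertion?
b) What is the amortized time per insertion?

(a) Worst-case single insertion: O(n) -- when the array is full at capacity c, the resize copies all c elements, and c can be Theta(n).
(b) Resizes happen at sizes 63, 189, 567, ... Total copy cost for n insertions: 63 + 189 + ... = O(n) (geometric series with ratio 1/3). Amortized cost per insertion: O(n)/n = O(1).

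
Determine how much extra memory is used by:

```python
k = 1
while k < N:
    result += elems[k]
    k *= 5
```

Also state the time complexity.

Space complexity: O(1).
Only a constant amount of auxiliary storage is used; nothing grows with n.
Time complexity: O(log n).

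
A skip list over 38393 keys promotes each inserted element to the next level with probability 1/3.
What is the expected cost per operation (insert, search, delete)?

Expected number of levels is O(log_3(38393)) = O(log n). A search visits O(1) expected nodes per level over O(log n) levels. Insert/delete are a search plus O(1) pointer updates per level. Expected O(log n) per operation.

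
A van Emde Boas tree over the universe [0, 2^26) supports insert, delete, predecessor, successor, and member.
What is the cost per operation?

vEB recursively partitions [0, 67108864) into sqrt(u) clusters of size sqrt(u). Each operation recurses into either one cluster or the summary, never both: T(u) = T(sqrt(u)) + O(1) => T(u) = O(log log u) = O(log 26). This is worst-case, not just amortized.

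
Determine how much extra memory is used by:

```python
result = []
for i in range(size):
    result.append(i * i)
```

Space complexity: O(n).
Auxiliary storage grows linearly with the input size n in the worst case.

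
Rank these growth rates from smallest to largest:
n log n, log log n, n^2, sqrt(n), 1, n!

Ordered by growth rate: 1 < log log n < sqrt(n) < n log n < n^2 < n!.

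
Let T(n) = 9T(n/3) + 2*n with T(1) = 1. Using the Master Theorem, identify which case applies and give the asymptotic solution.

a=9, b=3, f(n)=2*n.
log_3(9) = 2 > 1.
Since f(n) = O(n^1) is polynomially smaller than n^2, Case 1 applies.
T(n) = Theta(n^2).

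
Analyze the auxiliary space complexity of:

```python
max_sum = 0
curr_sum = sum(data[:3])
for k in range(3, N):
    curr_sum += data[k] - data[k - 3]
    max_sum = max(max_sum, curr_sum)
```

Space complexity: O(1).
Only a constant amount of auxiliary storage is used; nothing grows with n.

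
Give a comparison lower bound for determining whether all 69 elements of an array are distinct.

In the algebraic decision-tree model, the YES region for element distinctness on 69 elements has 69! connected components (one per ordering). Ben-Or's theorem then gives a lower bound of Omega(log(n!)) = Omega(n log n).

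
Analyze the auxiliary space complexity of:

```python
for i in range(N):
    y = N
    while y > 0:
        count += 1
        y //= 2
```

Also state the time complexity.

Space complexity: O(1).
Only a constant amount of auxiliary storage is used; nothing grows with n.
Time complexity: O(n log n).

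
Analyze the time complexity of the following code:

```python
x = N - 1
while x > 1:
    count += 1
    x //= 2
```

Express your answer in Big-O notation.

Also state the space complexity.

Time complexity: O(log n).
Space complexity: O(1).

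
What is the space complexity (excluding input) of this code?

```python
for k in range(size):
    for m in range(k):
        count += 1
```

Space complexity: O(1).
Only a constant amount of auxiliary storage is used; nothing grows with n.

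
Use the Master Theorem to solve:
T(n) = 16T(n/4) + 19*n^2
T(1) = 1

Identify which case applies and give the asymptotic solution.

a=16, b=4, f(n)=19*n^2.
log_4(16) = 2, so n^(log_b(a)) = n^2.
f(n) = Theta(n^2), so Case 2 applies.
T(n) = Theta(n^2 log n).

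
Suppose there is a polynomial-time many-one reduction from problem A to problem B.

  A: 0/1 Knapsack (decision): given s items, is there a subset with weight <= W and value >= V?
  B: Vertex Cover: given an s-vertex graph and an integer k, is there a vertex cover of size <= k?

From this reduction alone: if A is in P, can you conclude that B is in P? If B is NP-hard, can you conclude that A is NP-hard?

A poly-time reduction A <=_p B transfers tractability DOWN (B easy => A easy) and hardness UP (A hard => B hard), not the reverse.
From A in P, the reduction alone does NOT give B in P: any problem in P trivially reduces to SAT, yet SAT is not known to be in P.
From B NP-hard, the reduction alone does NOT give A NP-hard: again, easy problems reduce to hard ones.
(Here in fact A is NP-complete and B is NP-complete.)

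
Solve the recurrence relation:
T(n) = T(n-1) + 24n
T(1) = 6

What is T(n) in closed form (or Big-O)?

Unrolling: T(n) = 6 + 24*(2 + 3 + ... + n) = 6 + 24*(n(n+1)/2 - 1) = O(n^2).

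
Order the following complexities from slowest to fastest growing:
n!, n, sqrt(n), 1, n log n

Ordered by growth rate: 1 < sqrt(n) < n < n log n < n!.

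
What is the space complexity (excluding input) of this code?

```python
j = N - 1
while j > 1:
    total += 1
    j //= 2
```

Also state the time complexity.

Space complexity: O(1).
Only a constant amount of auxiliary storage is used; nothing grows with n.
Time complexity: O(log n).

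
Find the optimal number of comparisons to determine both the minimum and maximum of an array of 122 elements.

Naive approach: 242 comparisons (121 for max + 121 for min).
Optimal: Compare elements in pairs first (floor(n/2) = 61 comparisons), then find max among winners and min among losers (60 comparisons each).
Total: ceil(3n/2) - 2 = 181 comparisons. An adversary argument shows this is also a lower bound.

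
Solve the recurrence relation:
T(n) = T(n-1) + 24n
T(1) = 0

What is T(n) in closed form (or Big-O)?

Unrolling: T(n) = 0 + 24*(2 + 3 + ... + n) = 0 + 24*(n(n+1)/2 - 1) = O(n^2).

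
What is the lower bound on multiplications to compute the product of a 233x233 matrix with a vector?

A 233x233 matrix-vector product has 233 inner products of length 233. Output depends on all 233^2 = 54289 matrix entries. At least 54289 multiplications needed.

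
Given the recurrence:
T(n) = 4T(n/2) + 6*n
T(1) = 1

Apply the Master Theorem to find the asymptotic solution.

a=4, b=2, f(n)=6*n. log_2(4) = 2. Case 1 of Master Theorem: T(n) = O(n^2).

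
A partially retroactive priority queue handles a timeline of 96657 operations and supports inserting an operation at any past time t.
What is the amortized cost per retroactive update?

Partially retroactive priority queues (Demaine-Iacono-Langerman) allow updates at past times with queries only at the present. With a balanced BST over the m = 96657 timeline events tracking bridges, each retroactive insert or delete is O(log m) amortized.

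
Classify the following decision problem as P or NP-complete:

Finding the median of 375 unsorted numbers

This problem is in P: linear-time selection (median-of-medians) runs in O(n).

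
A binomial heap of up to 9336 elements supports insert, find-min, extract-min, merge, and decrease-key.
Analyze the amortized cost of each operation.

A binomial heap with n <= 9336 elements has at most floor(log_2 9336) + 1 = 14 trees. Using potential Phi = number of trees: Insert adds one tree, but cascading merges reduce count -- amortized O(1). Find-min reads the cached minimum pointer: O(1). Extract-min creates O(log n) new trees: O(log n). Merge combines tree lists: O(log n). Decrease-key sifts the element up its tree of height <= log n: O(log n).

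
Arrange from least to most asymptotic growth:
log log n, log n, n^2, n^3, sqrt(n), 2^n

Ordered by growth rate: log log n < log n < sqrt(n) < n^2 < n^3 < 2^n.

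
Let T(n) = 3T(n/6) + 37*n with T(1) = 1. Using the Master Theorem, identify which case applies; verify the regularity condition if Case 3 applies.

a=3, b=6, f(n)=37*n.
log_6(3) = 0.6131 < 1.
f(n) = Omega(n^(0.6131+epsilon)) for some epsilon > 0, so Case 3 is the candidate.
Regularity: a*f(n/b) = 3*37*(n/6)^1 = (3/6)*37*n^1 <= c*f(n) with c = 3/6 < 1. Satisfied.
Case 3: T(n) = Theta(n).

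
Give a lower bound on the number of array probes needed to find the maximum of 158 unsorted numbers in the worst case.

Adversary: any unprobed cell could hold a value larger than everything seen so far. If fewer than 158 cells are probed, the adversary places the max in an unprobed cell. So all 158 cells must be examined; together with 158-1 comparisons this is tight.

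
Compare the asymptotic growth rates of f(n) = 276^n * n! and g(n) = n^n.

f(n) = 276^n * n! grows faster: by Stirling n! ~ sqrt(2 pi n)(n/e)^n, so 276^n n! / n^n ~ (276/e)^n sqrt(2 pi n) -> infinity since 276/e > 1.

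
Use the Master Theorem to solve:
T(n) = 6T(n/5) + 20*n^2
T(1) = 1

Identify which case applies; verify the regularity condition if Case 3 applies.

a=6, b=5, f(n)=20*n^2.
log_5(6) = 1.113 < 2.
f(n) = Omega(n^(1.113+epsilon)) for some epsilon > 0, so Case 3 is the candidate.
Regularity: a*f(n/b) = 6*20*(n/5)^2 = (6/25)*20*n^2 <= c*f(n) with c = 6/25 < 1. Satisfied.
Case 3: T(n) = Theta(n^2).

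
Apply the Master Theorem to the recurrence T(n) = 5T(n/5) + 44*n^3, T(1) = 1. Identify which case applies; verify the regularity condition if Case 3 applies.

a=5, b=5, f(n)=44*n^3.
log_5(5) = 1 < 3.
f(n) = Omega(n^(1+epsilon)) for some epsilon > 0, so Case 3 is the candidate.
Regularity: a*f(n/b) = 5*44*(n/5)^3 = (5/125)*44*n^3 <= c*f(n) with c = 5/125 < 1. Satisfied.
Case 3: T(n) = Theta(n^3).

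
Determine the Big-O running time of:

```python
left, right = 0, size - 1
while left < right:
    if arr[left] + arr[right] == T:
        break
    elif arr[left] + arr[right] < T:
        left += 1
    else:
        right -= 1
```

Time complexity: O(n).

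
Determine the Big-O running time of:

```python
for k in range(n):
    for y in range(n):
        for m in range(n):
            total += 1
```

Time complexity: O(n^3).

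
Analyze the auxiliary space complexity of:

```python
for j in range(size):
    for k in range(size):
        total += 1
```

Space complexity: O(1).
Only a constant amount of auxiliary storage is used; nothing grows with n.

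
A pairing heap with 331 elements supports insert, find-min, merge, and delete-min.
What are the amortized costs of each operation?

Pairing heaps are self-adjusting heap-ordered trees. Insert and merge link two roots: O(1). Find-min reads the root: O(1). Delete-min removes the root, then pairs children in two passes; amortized cost is O(log 331) = O(log n).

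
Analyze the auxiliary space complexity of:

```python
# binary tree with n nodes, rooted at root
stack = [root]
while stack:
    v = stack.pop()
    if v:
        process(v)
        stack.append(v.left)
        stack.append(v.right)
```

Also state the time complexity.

Space complexity: O(n).
Auxiliary storage grows linearly with the input size n in the worst case.
Time complexity: O(n).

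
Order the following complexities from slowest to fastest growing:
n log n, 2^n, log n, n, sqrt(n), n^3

Ordered by growth rate: log n < sqrt(n) < n < n log n < n^3 < 2^n.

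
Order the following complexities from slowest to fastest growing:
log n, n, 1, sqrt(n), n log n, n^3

Ordered by growth rate: 1 < log n < sqrt(n) < n < n log n < n^3.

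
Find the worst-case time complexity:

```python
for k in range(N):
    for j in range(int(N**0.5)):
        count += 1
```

Time complexity: O(n * sqrt(n)).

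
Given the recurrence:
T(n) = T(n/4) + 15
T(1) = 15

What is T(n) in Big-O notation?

Each step divides n by 4 and adds 15. After log_4(n) steps, T(n) = O(log n).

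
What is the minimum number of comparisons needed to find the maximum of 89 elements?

Finding the maximum requires 88 comparisons. Each comparison eliminates exactly one candidate. With 89 candidates, we need 88 eliminations.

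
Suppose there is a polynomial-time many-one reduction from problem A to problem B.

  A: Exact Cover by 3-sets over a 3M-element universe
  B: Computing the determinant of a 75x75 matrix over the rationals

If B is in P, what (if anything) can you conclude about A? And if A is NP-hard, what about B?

A poly-time reduction A <=_p B means any A-instance can be transformed to a B-instance in poly time.
If B is in P: compose the reduction with B's poly-time algorithm to solve A in poly time, so A is in P.
If A is NP-hard: every NP problem reduces to A, which reduces to B; composing reductions, every NP problem reduces to B, so B is NP-hard.
(Here in fact A is NP-complete and B is in P, so no such reduction is known -- its existence would imply P = NP; the analysis concerns only what the assumed reduction would or would not let you conclude.)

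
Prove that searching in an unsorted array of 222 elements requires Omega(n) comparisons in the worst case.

An adversary can always place the target in the last position checked. Until all 222 positions are examined, the target might be in any unchecked position. Therefore 222 comparisons are necessary.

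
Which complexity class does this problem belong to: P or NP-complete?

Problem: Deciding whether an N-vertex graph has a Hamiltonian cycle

This problem is NP-complete: one of Karp's 21 NP-complete problems.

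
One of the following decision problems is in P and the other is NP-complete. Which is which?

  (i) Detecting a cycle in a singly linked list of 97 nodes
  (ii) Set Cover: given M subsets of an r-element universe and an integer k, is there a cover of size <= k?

(i) is P: Floyd's tortoise-and-hare runs in O(n) time, O(1) space.
(ii) is NP-complete: one of Karp's 21 NP-complete problems (with k part of the input).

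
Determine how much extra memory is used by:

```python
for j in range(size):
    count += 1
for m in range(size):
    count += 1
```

Space complexity: O(1).
Only a constant amount of auxiliary storage is used; nothing grows with n.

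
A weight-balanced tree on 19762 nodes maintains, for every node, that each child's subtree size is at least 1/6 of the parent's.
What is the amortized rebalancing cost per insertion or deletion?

With balance ratio 1/6, tree height is O(log_{6/1}(19762)) = O(log n). A rebalance at a node of size s costs O(s) but requires Omega(s) updates in that subtree to retrigger. Summed over the O(log n) ancestors of the touched leaf, amortized rebalancing is O(log n).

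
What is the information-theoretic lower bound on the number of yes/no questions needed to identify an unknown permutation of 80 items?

There are 80! = 71569457046263802294811533723186532165584657342365752577109445058227039255480148842668944867280814080000000000000000000 permutations. Each yes/no question gives at most 1 bit, so at least ceil(log_2(71569457046263802294811533723186532165584657342365752577109445058227039255480148842668944867280814080000000000000000000)) = 395 questions are needed.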